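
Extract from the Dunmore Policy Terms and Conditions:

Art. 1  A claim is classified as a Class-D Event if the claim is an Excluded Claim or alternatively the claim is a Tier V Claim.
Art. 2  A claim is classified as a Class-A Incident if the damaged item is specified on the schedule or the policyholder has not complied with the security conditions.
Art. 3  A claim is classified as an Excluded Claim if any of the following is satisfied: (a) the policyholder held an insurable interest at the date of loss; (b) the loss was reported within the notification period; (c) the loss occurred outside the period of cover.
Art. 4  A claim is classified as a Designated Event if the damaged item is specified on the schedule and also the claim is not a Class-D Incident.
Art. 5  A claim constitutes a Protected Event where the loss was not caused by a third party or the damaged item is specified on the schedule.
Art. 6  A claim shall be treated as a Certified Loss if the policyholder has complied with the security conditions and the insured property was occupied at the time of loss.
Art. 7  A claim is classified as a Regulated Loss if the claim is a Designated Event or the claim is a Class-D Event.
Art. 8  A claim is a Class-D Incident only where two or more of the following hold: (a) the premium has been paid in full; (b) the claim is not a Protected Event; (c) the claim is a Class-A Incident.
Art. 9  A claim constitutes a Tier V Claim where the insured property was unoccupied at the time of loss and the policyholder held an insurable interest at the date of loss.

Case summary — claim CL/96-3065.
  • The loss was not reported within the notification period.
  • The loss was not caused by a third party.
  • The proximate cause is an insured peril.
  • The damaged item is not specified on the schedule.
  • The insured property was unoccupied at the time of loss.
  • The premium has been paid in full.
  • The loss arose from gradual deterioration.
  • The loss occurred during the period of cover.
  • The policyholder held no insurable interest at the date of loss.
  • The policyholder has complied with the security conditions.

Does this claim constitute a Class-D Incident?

No

article 5 — Protected Event: [the loss was not caused by a third party? yes] OR [the damaged item is specified on the schedule? no] → satisfied.
article 2 — Class-A Incident: [the damaged item is specified on the schedule? no] OR [the policyholder has not complied with the security conditions? no] → not satisfied.
article 8 — Class-D Incident: the premium has been paid in full? yes; not a Protected Event (article 5)? no; Class-A Incident (article 2)? no — 1 of 3 hold (need ≥2) → not satisfied.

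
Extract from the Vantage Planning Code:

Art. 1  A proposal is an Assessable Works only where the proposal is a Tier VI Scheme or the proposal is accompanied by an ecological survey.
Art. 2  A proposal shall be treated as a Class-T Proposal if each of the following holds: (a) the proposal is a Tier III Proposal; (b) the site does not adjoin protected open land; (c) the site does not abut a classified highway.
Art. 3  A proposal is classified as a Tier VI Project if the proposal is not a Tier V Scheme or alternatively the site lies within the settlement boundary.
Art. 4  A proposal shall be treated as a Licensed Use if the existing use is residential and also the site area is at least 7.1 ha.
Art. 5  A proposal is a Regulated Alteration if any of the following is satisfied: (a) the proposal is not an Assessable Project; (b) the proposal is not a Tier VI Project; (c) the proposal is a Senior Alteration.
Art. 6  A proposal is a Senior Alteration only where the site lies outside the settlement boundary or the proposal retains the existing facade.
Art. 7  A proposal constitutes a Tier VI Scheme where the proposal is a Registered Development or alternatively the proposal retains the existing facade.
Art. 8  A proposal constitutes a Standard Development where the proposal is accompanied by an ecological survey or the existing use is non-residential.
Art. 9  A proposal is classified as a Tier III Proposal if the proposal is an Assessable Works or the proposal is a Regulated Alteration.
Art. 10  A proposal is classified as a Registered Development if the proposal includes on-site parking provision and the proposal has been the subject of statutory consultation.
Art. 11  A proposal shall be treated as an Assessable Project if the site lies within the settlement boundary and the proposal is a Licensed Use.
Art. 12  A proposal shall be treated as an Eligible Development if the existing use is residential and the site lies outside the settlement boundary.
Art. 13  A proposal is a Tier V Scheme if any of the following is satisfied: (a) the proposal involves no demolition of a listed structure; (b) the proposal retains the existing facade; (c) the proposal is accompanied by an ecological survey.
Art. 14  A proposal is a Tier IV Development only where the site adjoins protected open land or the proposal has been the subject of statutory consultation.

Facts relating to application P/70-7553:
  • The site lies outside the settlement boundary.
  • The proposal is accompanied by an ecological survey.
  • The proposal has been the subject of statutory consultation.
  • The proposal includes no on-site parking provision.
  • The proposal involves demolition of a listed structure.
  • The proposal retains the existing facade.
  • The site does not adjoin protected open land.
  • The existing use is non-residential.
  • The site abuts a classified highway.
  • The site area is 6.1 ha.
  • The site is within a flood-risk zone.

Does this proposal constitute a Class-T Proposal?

article 10 — Registered Development: [the proposal includes on-site parking provision? no] AND [the proposal has been the subject of statutory consultation? yes] → not satisfied.
article 7 — Tier VI Scheme: [Registered Development (article 10)? no] OR [the proposal retains the existing facade? yes] → satisfied.
article 1 — Assessable Works: [Tier VI Scheme (article 7)? yes] OR [the proposal is accompanied by an ecological survey? yes] → satisfied.
article 4 — Licensed Use: [the existing use is residential? no] AND [site area: 6.1 ha ≥ 7.1 ha? no] → not satisfied.
article 11 — Assessable Project: [the site lies within the settlement boundary? no] AND [Licensed Use (article 4)? no] → not satisfied.
article 13 — Tier V Scheme: [the proposal involves no demolition of a listed structure? no] OR [the proposal retains the existing facade? yes] OR [the proposal is accompanied by an ecological survey? yes] → satisfied.
article 3 — Tier VI Project: [not a Tier V Scheme (article 13)? no] OR [the site lies within the settlement boundary? no] → not satisfied.
article 6 — Senior Alteration: [the site lies outside the settlement boundary? yes] OR [the proposal retains the existing facade? yes] → satisfied.
article 5 — Regulated Alteration: [not an Assessable Project (article 11)? yes] OR [not a Tier VI Project (article 3)? yes] OR [Senior Alteration (article 6)? yes] → satisfied.
article 9 — Tier III Proposal: [Assessable Works (article 1)? yes] OR [Regulated Alteration (article 5)? yes] → satisfied.
article 2 — Class-T Proposal: [Tier III Proposal (article 9)? yes] AND [the site does not adjoin protected open land? yes] AND [the site does not abut a classified highway? no] → not satisfied.

No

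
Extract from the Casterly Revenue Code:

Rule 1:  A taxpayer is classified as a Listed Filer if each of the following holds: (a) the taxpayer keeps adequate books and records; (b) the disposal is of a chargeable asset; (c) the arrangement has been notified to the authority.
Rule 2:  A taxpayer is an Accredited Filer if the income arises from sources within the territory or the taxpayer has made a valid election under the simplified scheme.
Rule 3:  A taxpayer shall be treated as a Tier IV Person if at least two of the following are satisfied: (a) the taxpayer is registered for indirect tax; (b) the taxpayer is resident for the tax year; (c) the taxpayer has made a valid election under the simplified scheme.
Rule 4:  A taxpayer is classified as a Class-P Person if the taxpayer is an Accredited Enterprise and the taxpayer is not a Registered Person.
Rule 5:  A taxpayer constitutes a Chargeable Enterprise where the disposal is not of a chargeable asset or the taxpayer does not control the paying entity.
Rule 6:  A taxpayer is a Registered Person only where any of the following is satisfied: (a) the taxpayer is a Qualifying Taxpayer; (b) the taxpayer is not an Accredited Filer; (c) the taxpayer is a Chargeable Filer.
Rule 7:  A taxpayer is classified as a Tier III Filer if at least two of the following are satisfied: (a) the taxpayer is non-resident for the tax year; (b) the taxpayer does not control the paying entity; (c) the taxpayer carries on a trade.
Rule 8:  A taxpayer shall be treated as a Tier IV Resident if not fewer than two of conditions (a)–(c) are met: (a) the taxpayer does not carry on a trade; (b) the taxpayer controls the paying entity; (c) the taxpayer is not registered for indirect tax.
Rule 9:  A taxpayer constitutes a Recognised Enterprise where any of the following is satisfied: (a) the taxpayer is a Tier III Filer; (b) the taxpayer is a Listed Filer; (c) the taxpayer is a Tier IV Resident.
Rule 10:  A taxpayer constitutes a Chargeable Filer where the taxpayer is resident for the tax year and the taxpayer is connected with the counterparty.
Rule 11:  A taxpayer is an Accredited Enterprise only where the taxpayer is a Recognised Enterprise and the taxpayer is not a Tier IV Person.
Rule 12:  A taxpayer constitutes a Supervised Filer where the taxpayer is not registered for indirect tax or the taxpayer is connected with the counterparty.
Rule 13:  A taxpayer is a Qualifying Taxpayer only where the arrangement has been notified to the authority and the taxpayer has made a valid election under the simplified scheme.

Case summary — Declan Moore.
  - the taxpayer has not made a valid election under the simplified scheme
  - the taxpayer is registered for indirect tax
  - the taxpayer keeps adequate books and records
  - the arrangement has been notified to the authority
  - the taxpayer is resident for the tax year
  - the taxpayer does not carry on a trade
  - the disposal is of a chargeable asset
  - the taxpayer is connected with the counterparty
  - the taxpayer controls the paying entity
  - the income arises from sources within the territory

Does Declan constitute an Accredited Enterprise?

rule 7 — Tier III Filer: the taxpayer is non-resident for the tax year? no; the taxpayer does not control the paying entity? no; the taxpayer carries on a trade? no — 0 of 3 hold (need ≥2) → not satisfied.
rule 1 — Listed Filer: [the taxpayer keeps adequate books and records? yes] AND [the disposal is of a chargeable asset? yes] AND [the arrangement has been notified to the authority? yes] → satisfied.
rule 8 — Tier IV Resident: the taxpayer does not carry on a trade? yes; the taxpayer controls the paying entity? yes; the taxpayer is not registered for indirect tax? no — 2 of 3 hold (need ≥2) → satisfied.
rule 9 — Recognised Enterprise: [Tier III Filer (rule 7)? no] OR [Listed Filer (rule 1)? yes] OR [Tier IV Resident (rule 8)? yes] → satisfied.
rule 3 — Tier IV Person: the taxpayer is registered for indirect tax? yes; the taxpayer is resident for the tax year? yes; the taxpayer has made a valid election under the simplified scheme? no — 2 of 3 hold (need ≥2) → satisfied.
rule 11 — Accredited Enterprise: [Recognised Enterprise (rule 9)? yes] AND [not a Tier IV Person (rule 3)? no] → not satisfied.

No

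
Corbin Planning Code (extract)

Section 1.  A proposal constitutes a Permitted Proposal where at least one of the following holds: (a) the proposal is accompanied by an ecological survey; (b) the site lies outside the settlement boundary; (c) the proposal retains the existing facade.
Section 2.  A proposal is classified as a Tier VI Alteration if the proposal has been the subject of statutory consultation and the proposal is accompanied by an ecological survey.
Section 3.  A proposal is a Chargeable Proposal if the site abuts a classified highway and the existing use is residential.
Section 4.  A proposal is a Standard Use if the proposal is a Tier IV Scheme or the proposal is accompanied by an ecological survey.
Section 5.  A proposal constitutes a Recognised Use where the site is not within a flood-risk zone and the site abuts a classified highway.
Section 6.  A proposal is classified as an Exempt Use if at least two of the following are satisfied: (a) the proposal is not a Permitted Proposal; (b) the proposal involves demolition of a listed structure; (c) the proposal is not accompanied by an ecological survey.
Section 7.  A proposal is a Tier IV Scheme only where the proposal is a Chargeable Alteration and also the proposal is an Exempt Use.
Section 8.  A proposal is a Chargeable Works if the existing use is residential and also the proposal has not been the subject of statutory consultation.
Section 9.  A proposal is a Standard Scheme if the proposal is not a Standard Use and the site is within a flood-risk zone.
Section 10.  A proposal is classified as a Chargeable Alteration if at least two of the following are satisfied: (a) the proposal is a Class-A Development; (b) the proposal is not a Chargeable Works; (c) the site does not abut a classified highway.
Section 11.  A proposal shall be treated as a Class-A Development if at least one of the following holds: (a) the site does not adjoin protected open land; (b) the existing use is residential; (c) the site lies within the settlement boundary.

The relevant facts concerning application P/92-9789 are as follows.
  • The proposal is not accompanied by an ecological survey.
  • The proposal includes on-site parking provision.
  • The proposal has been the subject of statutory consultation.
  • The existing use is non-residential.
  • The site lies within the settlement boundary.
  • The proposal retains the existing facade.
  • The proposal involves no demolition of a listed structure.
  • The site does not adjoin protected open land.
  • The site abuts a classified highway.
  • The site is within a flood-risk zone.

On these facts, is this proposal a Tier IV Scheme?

Under section 11: the site does not adjoin protected open land? yes; or the existing use is residential? no; or the site lies within the settlement boundary? yes. So the proposal is a Class-A Development.
Under section 8: the existing use is residential? no; and the proposal has not been the subject of statutory consultation? no. So the proposal is not a Chargeable Works.
Under section 10: Class-A Development (section 11)? yes; not a Chargeable Works (section 8)? yes; the site does not abut a classified highway? no — 2 of 3 hold (need ≥2) → satisfied.
Under section 1: the proposal is accompanied by an ecological survey? no; or the site lies outside the settlement boundary? no; or the proposal retains the existing facade? yes. So the proposal is a Permitted Proposal.
Under section 6: not a Permitted Proposal (section 1)? no; the proposal involves demolition of a listed structure? no; the proposal is not accompanied by an ecological survey? yes — 1 of 3 hold (need ≥2) → not satisfied.
Under section 7: Chargeable Alteration (section 10)? yes; and Exempt Use (section 6)? no. So the proposal is not a Tier IV Scheme.

No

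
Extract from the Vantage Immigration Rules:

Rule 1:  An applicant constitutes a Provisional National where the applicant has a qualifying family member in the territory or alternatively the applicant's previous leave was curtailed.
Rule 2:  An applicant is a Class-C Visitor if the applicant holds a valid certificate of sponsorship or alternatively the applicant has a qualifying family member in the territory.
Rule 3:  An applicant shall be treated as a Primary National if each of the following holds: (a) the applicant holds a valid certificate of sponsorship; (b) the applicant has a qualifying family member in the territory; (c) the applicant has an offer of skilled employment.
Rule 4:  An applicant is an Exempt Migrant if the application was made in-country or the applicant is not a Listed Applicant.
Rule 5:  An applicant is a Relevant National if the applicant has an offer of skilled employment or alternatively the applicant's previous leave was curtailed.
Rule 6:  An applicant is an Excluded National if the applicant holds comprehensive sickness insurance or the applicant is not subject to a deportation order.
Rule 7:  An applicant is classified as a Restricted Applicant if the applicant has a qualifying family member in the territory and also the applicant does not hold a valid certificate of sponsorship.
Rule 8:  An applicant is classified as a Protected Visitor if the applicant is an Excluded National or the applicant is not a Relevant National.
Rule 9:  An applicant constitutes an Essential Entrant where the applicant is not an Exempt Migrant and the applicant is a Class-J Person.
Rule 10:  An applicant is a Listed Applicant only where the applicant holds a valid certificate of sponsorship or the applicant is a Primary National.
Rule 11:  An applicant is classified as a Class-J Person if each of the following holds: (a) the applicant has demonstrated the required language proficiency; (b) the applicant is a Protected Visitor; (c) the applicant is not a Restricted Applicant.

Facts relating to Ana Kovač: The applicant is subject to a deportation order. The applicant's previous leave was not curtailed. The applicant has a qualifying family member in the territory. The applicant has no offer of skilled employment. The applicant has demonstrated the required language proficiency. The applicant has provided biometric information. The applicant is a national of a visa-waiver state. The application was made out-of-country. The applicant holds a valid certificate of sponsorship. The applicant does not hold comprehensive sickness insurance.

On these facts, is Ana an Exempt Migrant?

No

rule 3 — Primary National: [the applicant holds a valid certificate of sponsorship? yes] AND [the applicant has a qualifying family member in the territory? yes] AND [the applicant has an offer of skilled employment? no] → not satisfied.
rule 10 — Listed Applicant: [the applicant holds a valid certificate of sponsorship? yes] OR [Primary National (rule 3)? no] → satisfied.
rule 4 — Exempt Migrant: [the application was made in-country? no] OR [not a Listed Applicant (rule 10)? no] → not satisfied.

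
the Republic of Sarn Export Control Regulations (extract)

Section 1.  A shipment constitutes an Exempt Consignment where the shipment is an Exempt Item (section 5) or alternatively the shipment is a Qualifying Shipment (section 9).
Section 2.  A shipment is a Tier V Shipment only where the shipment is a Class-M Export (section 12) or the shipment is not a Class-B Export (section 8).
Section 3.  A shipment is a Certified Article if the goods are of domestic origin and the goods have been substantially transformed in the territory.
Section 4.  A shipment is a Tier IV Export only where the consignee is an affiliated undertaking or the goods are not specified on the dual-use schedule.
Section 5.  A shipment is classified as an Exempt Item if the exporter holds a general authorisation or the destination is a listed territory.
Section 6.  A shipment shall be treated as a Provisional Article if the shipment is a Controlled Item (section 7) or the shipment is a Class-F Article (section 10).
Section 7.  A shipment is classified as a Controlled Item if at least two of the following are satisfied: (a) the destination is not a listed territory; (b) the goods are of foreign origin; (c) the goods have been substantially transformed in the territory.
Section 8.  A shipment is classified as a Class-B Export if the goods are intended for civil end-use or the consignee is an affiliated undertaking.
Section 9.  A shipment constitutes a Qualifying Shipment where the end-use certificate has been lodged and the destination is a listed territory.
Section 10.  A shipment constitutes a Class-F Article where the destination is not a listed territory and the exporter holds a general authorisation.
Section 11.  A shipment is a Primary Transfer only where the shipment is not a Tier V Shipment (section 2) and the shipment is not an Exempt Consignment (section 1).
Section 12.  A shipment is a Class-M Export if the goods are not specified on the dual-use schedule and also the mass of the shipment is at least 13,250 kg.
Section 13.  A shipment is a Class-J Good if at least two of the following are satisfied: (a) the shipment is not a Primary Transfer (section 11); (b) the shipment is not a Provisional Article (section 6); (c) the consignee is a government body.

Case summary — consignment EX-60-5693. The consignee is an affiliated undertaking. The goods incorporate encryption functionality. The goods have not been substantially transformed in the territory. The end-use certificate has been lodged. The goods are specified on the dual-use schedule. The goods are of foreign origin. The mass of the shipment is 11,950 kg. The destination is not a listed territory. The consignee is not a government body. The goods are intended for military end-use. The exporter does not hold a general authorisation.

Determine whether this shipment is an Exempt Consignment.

section 5 — Exempt Item: [the exporter holds a general authorisation? no] OR [the destination is a listed territory? no] → not satisfied.
section 9 — Qualifying Shipment: [the end-use certificate has been lodged? yes] AND [the destination is a listed territory? no] → not satisfied.
section 1 — Exempt Consignment: [Exempt Item (section 5)? no] OR [Qualifying Shipment (section 9)? no] → not satisfied.

No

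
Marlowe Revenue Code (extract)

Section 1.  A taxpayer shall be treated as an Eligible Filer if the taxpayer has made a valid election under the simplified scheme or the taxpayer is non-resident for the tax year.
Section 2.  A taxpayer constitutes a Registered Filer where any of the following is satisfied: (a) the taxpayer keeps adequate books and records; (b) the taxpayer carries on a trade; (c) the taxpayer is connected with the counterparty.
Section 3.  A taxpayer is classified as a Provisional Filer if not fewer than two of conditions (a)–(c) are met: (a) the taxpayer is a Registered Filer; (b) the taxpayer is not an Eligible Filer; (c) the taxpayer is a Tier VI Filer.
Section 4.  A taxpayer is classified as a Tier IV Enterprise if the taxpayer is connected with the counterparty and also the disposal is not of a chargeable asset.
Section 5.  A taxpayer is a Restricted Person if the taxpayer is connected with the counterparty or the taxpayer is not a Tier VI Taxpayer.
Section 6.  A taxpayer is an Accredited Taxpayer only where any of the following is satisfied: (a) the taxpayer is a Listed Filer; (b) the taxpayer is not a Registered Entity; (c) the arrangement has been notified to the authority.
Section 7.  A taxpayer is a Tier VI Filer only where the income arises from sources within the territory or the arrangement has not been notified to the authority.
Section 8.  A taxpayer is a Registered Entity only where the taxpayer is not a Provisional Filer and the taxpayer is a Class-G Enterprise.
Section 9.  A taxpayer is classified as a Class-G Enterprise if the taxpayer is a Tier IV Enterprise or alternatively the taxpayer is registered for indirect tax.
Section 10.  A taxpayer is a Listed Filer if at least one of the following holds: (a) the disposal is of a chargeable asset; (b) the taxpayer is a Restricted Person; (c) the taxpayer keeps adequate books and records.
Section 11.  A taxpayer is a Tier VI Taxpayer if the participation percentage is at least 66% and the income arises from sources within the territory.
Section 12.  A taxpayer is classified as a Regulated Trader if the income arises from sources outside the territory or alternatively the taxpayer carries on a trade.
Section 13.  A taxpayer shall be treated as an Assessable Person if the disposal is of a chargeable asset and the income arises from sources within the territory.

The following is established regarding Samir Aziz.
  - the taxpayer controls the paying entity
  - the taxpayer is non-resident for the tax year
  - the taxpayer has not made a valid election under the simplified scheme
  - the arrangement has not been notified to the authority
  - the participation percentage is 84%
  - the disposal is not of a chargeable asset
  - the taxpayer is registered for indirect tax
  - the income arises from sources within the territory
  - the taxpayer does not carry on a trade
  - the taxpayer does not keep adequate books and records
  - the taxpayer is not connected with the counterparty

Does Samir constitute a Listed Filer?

Under section 11: participation percentage: 84% ≥ 66%? yes; and the income arises from sources within the territory? yes. So the taxpayer is a Tier VI Taxpayer.
Under section 5: the taxpayer is connected with the counterparty? no; or not a Tier VI Taxpayer (section 11)? no. So the taxpayer is not a Restricted Person.
Under section 10: the disposal is of a chargeable asset? no; or Restricted Person (section 5)? no; or the taxpayer keeps adequate books and records? no. So the taxpayer is not a Listed Filer.

No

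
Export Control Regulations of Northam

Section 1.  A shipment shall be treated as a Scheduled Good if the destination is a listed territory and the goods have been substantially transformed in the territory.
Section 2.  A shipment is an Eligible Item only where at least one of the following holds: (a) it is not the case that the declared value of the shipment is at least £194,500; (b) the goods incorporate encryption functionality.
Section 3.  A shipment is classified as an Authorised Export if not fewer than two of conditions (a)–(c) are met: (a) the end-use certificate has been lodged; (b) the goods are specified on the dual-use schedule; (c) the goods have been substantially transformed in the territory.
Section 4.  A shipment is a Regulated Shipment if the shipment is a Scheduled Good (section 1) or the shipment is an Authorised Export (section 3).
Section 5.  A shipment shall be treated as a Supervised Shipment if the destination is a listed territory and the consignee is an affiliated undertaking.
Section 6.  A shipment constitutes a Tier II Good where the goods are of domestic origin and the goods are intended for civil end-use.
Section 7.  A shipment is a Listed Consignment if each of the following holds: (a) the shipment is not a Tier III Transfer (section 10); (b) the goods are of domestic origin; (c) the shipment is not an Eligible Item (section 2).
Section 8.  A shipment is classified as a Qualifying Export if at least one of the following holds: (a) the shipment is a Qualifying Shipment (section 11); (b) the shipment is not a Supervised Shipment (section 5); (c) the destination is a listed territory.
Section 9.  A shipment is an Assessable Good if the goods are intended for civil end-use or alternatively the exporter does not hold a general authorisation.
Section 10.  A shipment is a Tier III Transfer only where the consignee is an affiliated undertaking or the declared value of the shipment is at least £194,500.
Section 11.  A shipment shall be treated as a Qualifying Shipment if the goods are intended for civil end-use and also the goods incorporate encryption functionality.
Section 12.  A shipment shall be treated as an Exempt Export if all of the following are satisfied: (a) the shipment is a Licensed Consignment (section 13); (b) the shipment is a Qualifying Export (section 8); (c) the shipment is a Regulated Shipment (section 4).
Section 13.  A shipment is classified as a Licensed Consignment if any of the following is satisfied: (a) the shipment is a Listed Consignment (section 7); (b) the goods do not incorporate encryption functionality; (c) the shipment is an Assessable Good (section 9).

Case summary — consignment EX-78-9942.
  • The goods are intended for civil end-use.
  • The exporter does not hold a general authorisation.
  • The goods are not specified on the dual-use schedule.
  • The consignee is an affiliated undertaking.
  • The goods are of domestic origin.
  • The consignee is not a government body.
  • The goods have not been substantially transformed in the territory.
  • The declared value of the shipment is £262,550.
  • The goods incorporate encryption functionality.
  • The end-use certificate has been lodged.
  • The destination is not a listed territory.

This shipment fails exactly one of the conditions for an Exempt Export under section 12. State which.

Regulated Shipment

Under section 10: the consignee is an affiliated undertaking? yes; or declared value of the shipment: £262,550 ≥ £194,500? yes. So the shipment is a Tier III Transfer.
Under section 2: declared value of the shipment: £262,550 ≥ £194,500? yes, so negated condition no; or the goods incorporate encryption functionality? yes. So the shipment is an Eligible Item.
Under section 7: not a Tier III Transfer (section 10)? no; and the goods are of domestic origin? yes; and not an Eligible Item (section 2)? no. So the shipment is not a Listed Consignment.
Under section 9: the goods are intended for civil end-use? yes; or the exporter does not hold a general authorisation? yes. So the shipment is an Assessable Good.
Under section 13: Listed Consignment (section 7)? no; or the goods do not incorporate encryption functionality? no; or Assessable Good (section 9)? yes. So the shipment is a Licensed Consignment.
Under section 11: the goods are intended for civil end-use? yes; and the goods incorporate encryption functionality? yes. So the shipment is a Qualifying Shipment.
Under section 5: the destination is a listed territory? no; and the consignee is an affiliated undertaking? yes. So the shipment is not a Supervised Shipment.
Under section 8: Qualifying Shipment (section 11)? yes; or not a Supervised Shipment (section 5)? yes; or the destination is a listed territory? no. So the shipment is a Qualifying Export.
Under section 1: the destination is a listed territory? no; and the goods have been substantially transformed in the territory? no. So the shipment is not a Scheduled Good.
Under section 3: the end-use certificate has been lodged? yes; the goods are specified on the dual-use schedule? no; the goods have been substantially transformed in the territory? no — 1 of 3 hold (need ≥2) → not satisfied.
Under section 4: Scheduled Good (section 1)? no; or Authorised Export (section 3)? no. So the shipment is not a Regulated Shipment.
Under section 12: Licensed Consignment (section 13)? yes; and Qualifying Export (section 8)? yes; and Regulated Shipment (section 4)? no. So the shipment is not an Exempt Export.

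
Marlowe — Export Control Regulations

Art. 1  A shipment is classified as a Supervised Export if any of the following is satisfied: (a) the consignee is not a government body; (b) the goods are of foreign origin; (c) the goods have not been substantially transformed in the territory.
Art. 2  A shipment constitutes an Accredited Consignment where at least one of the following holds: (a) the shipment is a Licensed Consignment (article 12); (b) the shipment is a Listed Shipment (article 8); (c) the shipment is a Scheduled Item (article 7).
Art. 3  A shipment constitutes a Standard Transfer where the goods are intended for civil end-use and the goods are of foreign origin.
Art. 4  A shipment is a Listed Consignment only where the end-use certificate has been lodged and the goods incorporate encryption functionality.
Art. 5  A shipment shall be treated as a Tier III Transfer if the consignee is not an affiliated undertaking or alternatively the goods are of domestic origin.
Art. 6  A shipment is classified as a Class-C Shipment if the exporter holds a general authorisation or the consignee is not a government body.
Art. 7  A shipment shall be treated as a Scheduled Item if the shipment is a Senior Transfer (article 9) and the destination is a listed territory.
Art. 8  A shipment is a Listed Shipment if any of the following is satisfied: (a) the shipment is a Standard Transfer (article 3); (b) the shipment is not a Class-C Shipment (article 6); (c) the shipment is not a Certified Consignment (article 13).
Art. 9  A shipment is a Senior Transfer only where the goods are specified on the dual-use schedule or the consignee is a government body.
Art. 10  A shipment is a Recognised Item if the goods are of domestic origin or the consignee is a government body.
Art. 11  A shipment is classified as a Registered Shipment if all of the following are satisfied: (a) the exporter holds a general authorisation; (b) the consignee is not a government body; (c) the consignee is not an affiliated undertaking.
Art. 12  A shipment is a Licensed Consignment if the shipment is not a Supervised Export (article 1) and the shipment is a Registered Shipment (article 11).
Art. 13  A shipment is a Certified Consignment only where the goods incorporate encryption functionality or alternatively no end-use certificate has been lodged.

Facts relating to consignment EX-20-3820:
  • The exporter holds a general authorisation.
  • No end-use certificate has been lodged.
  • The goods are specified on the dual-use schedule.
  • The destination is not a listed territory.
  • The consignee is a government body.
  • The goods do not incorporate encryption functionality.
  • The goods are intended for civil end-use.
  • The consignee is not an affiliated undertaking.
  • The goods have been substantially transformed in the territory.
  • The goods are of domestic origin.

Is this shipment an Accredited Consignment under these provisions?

No

Under article 1: the consignee is not a government body? no; or the goods are of foreign origin? no; or the goods have not been substantially transformed in the territory? no. So the shipment is not a Supervised Export.
Under article 11: the exporter holds a general authorisation? yes; and the consignee is not a government body? no; and the consignee is not an affiliated undertaking? yes. So the shipment is not a Registered Shipment.
Under article 12: not a Supervised Export (article 1)? yes; and Registered Shipment (article 11)? no. So the shipment is not a Licensed Consignment.
Under article 3: the goods are intended for civil end-use? yes; and the goods are of foreign origin? no. So the shipment is not a Standard Transfer.
Under article 6: the exporter holds a general authorisation? yes; or the consignee is not a government body? no. So the shipment is a Class-C Shipment.
Under article 13: the goods incorporate encryption functionality? no; or no end-use certificate has been lodged? yes. So the shipment is a Certified Consignment.
Under article 8: Standard Transfer (article 3)? no; or not a Class-C Shipment (article 6)? no; or not a Certified Consignment (article 13)? no. So the shipment is not a Listed Shipment.
Under article 9: the goods are specified on the dual-use schedule? yes; or the consignee is a government body? yes. So the shipment is a Senior Transfer.
Under article 7: Senior Transfer (article 9)? yes; and the destination is a listed territory? no. So the shipment is not a Scheduled Item.
Under article 2: Licensed Consignment (article 12)? no; or Listed Shipment (article 8)? no; or Scheduled Item (article 7)? no. So the shipment is not an Accredited Consignment.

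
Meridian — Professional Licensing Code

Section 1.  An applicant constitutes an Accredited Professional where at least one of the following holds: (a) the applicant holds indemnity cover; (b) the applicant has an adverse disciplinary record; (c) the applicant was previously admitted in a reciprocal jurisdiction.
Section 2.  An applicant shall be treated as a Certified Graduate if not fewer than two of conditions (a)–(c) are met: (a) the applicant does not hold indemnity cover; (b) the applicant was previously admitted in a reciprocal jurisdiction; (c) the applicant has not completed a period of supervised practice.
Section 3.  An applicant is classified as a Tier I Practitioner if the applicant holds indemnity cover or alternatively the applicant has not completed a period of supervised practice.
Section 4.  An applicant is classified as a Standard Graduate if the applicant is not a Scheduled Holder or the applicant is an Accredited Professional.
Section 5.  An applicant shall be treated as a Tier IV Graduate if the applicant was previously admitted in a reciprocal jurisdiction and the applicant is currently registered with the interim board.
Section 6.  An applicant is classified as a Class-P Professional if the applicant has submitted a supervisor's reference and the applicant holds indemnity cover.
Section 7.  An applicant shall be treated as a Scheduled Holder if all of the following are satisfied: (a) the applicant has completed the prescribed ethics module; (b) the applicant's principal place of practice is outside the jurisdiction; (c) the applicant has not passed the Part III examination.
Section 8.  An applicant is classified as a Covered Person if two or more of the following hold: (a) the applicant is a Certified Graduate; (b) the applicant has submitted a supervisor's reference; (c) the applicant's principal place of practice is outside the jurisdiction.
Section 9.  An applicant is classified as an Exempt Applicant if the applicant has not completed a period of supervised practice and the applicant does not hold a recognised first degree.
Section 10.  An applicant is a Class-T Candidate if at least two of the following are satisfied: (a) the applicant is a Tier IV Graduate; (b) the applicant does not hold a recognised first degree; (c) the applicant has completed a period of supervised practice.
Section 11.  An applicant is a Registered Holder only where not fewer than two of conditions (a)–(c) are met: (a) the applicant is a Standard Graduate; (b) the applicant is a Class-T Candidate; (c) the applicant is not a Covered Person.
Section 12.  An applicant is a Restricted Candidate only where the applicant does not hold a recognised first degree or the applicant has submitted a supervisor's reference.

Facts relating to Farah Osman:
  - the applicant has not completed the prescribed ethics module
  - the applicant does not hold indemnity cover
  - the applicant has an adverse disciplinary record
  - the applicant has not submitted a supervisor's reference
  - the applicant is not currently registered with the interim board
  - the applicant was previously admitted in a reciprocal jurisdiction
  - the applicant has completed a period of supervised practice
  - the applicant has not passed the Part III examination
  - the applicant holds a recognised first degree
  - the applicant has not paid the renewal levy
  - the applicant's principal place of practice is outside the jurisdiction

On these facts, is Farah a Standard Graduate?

section 7 — Scheduled Holder: [the applicant has completed the prescribed ethics module? no] AND [the applicant's principal place of practice is outside the jurisdiction? yes] AND [the applicant has not passed the Part III examination? yes] → not satisfied.
section 1 — Accredited Professional: [the applicant holds indemnity cover? no] OR [the applicant has an adverse disciplinary record? yes] OR [the applicant was previously admitted in a reciprocal jurisdiction? yes] → satisfied.
section 4 — Standard Graduate: [not a Scheduled Holder (section 7)? yes] OR [Accredited Professional (section 1)? yes] → satisfied.

Yes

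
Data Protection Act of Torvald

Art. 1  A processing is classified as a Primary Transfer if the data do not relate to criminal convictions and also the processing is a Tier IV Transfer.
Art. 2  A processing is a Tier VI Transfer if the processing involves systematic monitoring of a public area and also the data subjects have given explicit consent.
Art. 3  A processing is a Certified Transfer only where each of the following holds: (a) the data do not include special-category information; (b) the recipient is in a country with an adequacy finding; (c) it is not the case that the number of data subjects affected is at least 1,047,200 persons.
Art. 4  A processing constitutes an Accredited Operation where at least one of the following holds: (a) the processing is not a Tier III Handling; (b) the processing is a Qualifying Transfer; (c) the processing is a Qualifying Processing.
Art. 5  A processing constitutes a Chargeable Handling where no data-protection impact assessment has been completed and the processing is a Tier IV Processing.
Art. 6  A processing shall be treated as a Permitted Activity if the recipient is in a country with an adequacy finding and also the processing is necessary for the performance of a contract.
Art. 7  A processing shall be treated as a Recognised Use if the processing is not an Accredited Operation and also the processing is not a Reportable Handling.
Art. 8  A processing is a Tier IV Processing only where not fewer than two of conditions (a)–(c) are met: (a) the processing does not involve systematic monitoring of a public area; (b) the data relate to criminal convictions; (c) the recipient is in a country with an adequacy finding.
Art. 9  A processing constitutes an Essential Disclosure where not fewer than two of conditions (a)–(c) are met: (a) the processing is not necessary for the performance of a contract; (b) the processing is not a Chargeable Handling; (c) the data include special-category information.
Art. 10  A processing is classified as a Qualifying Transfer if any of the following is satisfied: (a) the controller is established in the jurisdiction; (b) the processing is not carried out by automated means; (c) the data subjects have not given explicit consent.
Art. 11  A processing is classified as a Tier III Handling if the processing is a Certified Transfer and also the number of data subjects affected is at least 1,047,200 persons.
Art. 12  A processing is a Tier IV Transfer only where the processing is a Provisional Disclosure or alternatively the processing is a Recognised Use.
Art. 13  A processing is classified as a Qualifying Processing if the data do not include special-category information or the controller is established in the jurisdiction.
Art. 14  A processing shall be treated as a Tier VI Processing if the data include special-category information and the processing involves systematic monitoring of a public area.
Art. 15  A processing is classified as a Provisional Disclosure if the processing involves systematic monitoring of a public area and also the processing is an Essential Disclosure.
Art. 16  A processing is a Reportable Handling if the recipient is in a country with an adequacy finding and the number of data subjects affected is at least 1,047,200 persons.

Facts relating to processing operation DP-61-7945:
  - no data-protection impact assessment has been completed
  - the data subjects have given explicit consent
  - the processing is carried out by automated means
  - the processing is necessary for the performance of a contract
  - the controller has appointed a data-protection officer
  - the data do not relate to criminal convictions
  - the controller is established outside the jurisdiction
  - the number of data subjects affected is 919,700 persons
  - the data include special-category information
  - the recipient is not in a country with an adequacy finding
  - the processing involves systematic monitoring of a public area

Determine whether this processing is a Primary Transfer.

Yes

article 8 — Tier IV Processing: the processing does not involve systematic monitoring of a public area? no; the data relate to criminal convictions? no; the recipient is in a country with an adequacy finding? no — 0 of 3 hold (need ≥2) → not satisfied.
article 5 — Chargeable Handling: [no data-protection impact assessment has been completed? yes] AND [Tier IV Processing (article 8)? no] → not satisfied.
article 9 — Essential Disclosure: the processing is not necessary for the performance of a contract? no; not a Chargeable Handling (article 5)? yes; the data include special-category information? yes — 2 of 3 hold (need ≥2) → satisfied.
article 15 — Provisional Disclosure: [the processing involves systematic monitoring of a public area? yes] AND [Essential Disclosure (article 9)? yes] → satisfied.
article 3 — Certified Transfer: [the data do not include special-category information? no] AND [the recipient is in a country with an adequacy finding? no] AND [number of data subjects affected: 919,700 persons ≥ 1,047,200 persons? no, so negated condition yes] → not satisfied.
article 11 — Tier III Handling: [Certified Transfer (article 3)? no] AND [number of data subjects affected: 919,700 persons ≥ 1,047,200 persons? no] → not satisfied.
article 10 — Qualifying Transfer: [the controller is established in the jurisdiction? no] OR [the processing is not carried out by automated means? no] OR [the data subjects have not given explicit consent? no] → not satisfied.
article 13 — Qualifying Processing: [the data do not include special-category information? no] OR [the controller is established in the jurisdiction? no] → not satisfied.
article 4 — Accredited Operation: [not a Tier III Handling (article 11)? yes] OR [Qualifying Transfer (article 10)? no] OR [Qualifying Processing (article 13)? no] → satisfied.
article 16 — Reportable Handling: [the recipient is in a country with an adequacy finding? no] AND [number of data subjects affected: 919,700 persons ≥ 1,047,200 persons? no] → not satisfied.
article 7 — Recognised Use: [not an Accredited Operation (article 4)? no] AND [not a Reportable Handling (article 16)? yes] → not satisfied.
article 12 — Tier IV Transfer: [Provisional Disclosure (article 15)? yes] OR [Recognised Use (article 7)? no] → satisfied.
article 1 — Primary Transfer: [the data do not relate to criminal convictions? yes] AND [Tier IV Transfer (article 12)? yes] → satisfied.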